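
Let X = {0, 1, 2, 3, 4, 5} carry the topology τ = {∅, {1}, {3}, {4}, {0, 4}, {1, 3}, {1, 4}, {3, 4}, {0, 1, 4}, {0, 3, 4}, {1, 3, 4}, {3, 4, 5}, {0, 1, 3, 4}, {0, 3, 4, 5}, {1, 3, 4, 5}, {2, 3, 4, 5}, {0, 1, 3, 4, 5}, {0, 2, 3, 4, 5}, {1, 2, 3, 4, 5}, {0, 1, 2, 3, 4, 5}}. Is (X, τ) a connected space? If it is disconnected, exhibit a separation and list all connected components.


(X, τ) is disconnected; components = [{1}, {0, 2, 3, 4, 5}].

Find clopen sets (U ∈ τ with X ∖ U ∈ τ):
  U = ∅, X ∖ U = {0, 1, 2, 3, 4, 5} — both open, so U is clopen.
  U = {1}, X ∖ U = {0, 2, 3, 4, 5} — both open, so U is clopen.
  U = {0, 2, 3, 4, 5}, X ∖ U = {1} — both open, so U is clopen.
  U = {0, 1, 2, 3, 4, 5}, X ∖ U = ∅ — both open, so U is clopen.
Nontrivial clopen(s) exist: e.g. {1}. So (X, τ) is disconnected.
Compute connected components by grouping points that agree on all clopens:
  component: {1}
  component: {0, 2, 3, 4, 5}


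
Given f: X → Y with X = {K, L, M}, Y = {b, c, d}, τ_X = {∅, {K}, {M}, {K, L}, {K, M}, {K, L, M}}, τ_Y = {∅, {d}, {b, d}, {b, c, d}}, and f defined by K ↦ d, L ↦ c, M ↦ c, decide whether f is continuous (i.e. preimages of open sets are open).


f IS continuous.

Compute f^{-1}(U) for each U ∈ τ_Y:
  U = ∅: f^{-1}(U) = ∅ ∈ τ_X ✓.
  U = {d}: f^{-1}(U) = {K} ∈ τ_X ✓.
  U = {b, d}: f^{-1}(U) = {K} ∈ τ_X ✓.
  U = {b, c, d}: f^{-1}(U) = {K, L, M} ∈ τ_X ✓.
Every preimage lies in τ_X, so f IS continuous.


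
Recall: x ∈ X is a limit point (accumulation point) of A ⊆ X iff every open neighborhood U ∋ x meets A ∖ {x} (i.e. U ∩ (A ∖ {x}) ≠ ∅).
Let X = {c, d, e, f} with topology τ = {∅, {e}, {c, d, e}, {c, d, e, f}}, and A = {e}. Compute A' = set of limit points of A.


A' = {c, d, f}

For each x ∈ X, list the open sets U ∈ τ with x ∈ U, then check whether U ∩ (A ∖ {x}) ≠ ∅ for every such U.
  x = c: opens ∋ x are {c, d, e}, {c, d, e, f}; each meets A ∖ {c}, so x IS a limit point.
  x = d: opens ∋ x are {c, d, e}, {c, d, e, f}; each meets A ∖ {d}, so x IS a limit point.
  x = e: open {e} ∋ x has {e} ∩ (A ∖ {e}) = ∅, so x is NOT a limit point.
  x = f: opens ∋ x are {c, d, e, f}; each meets A ∖ {f}, so x IS a limit point.
Collecting: A' = {c, d, f}.


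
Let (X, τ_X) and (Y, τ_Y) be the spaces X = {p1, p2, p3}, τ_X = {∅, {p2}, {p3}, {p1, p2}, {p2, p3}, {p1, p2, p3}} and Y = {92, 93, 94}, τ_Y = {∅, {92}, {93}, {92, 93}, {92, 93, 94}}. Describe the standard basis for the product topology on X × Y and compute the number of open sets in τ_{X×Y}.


Basis B = {∅ × ∅, {p2} × {92}, {p2} × {93}, {p3} × {92}, {p3} × {93}, {p1, p2} × {92}, {p1, p2} × {93}, {p2} × {92, 93}, {p2, p3} × {92}, {p2, p3} × {93}, {p3} × {92, 93}, {p1, p2, p3} × {92}, {p1, p2, p3} × {93}, {p2} × {92, 93, 94}, {p3} × {92, 93, 94}, {p1, p2} × {92, 93}, {p2, p3} × {92, 93}, {p1, p2} × {92, 93, 94}, {p1, p2, p3} × {92, 93}, {p2, p3} × {92, 93, 94}, {p1, p2, p3} × {92, 93, 94}}; |τ_{X×Y}| = 70.

Enumerate products U × V with U ∈ τ_X, V ∈ τ_Y (deduplicated):
  ∅ × ∅ = {} (∅)
  {p2} × {92} = {(p2,92)}
  {p2} × {93} = {(p2,93)}
  {p3} × {92} = {(p3,92)}
  {p3} × {93} = {(p3,93)}
  {p1, p2} × {92} = {(p1,92), (p2,92)}
  {p1, p2} × {93} = {(p1,93), (p2,93)}
  {p2} × {92, 93} = {(p2,92), (p2,93)}
  {p2, p3} × {92} = {(p2,92), (p3,92)}
  {p2, p3} × {93} = {(p2,93), (p3,93)}
  {p3} × {92, 93} = {(p3,92), (p3,93)}
  {p1, p2, p3} × {92} = {(p1,92), (p2,92), (p3,92)}
  {p1, p2, p3} × {93} = {(p1,93), (p2,93), (p3,93)}
  {p2} × {92, 93, 94} = {(p2,92), (p2,93), (p2,94)}
  {p3} × {92, 93, 94} = {(p3,92), (p3,93), (p3,94)}
  {p1, p2} × {92, 93} = {(p1,92), (p1,93), (p2,92), (p2,93)}
  {p2, p3} × {92, 93} = {(p2,92), (p2,93), (p3,92), (p3,93)}
  {p1, p2} × {92, 93, 94} = {(p1,92), (p1,93), (p1,94), (p2,92), (p2,93), (p2,94)}
  {p1, p2, p3} × {92, 93} = {(p1,92), (p1,93), (p2,92), (p2,93), (p3,92), (p3,93)}
  {p2, p3} × {92, 93, 94} = {(p2,92), (p2,93), (p2,94), (p3,92), (p3,93), (p3,94)}
  {p1, p2, p3} × {92, 93, 94} = {(p1,92), (p1,93), (p1,94), (p2,92), (p2,93), (p2,94), (p3,92), (p3,93), (p3,94)}
These 21 distinct sets form the basis B.
Close under arbitrary unions to get τ_{X×Y}; counting gives |τ_{X×Y}| = 70.


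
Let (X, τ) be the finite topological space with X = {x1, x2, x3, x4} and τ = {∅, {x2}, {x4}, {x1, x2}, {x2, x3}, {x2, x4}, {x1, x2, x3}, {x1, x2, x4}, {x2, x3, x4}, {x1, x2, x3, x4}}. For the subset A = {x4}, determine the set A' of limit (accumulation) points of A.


A' = ∅

For each x ∈ X, list the open sets U ∈ τ with x ∈ U, then check whether U ∩ (A ∖ {x}) ≠ ∅ for every such U.
  x = x1: open {x1, x2} ∋ x has {x1, x2} ∩ (A ∖ {x1}) = ∅, so x is NOT a limit point.
  x = x2: open {x2} ∋ x has {x2} ∩ (A ∖ {x2}) = ∅, so x is NOT a limit point.
  x = x3: open {x2, x3} ∋ x has {x2, x3} ∩ (A ∖ {x3}) = ∅, so x is NOT a limit point.
  x = x4: open {x4} ∋ x has {x4} ∩ (A ∖ {x4}) = ∅, so x is NOT a limit point.
Collecting: A' = ∅.


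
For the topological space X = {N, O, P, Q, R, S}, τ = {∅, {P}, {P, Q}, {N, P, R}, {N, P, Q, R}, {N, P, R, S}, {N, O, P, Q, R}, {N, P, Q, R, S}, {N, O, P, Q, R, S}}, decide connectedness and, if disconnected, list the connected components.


(X, τ) is connected.

Find clopen sets (U ∈ τ with X ∖ U ∈ τ):
  U = ∅, X ∖ U = {N, O, P, Q, R, S} — both open, so U is clopen.
  U = {N, O, P, Q, R, S}, X ∖ U = ∅ — both open, so U is clopen.
Only trivial clopens (∅ and X) exist, so (X, τ) is connected.
Compute connected components by grouping points that agree on all clopens:
  component: {N, O, P, Q, R, S}


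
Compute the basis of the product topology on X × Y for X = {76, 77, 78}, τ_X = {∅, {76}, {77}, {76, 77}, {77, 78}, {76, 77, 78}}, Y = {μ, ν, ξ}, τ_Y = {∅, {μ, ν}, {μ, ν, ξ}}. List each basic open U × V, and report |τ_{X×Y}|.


Basis B = {∅ × ∅, {76} × {μ, ν}, {77} × {μ, ν}, {76} × {μ, ν, ξ}, {77} × {μ, ν, ξ}, {76, 77} × {μ, ν}, {77, 78} × {μ, ν}, {76, 77} × {μ, ν, ξ}, {76, 77, 78} × {μ, ν}, {77, 78} × {μ, ν, ξ}, {76, 77, 78} × {μ, ν, ξ}}; |τ_{X×Y}| = 18.

Enumerate products U × V with U ∈ τ_X, V ∈ τ_Y (deduplicated):
  ∅ × ∅ = {} (∅)
  {76} × {μ, ν} = {(76,μ), (76,ν)}
  {77} × {μ, ν} = {(77,μ), (77,ν)}
  {76} × {μ, ν, ξ} = {(76,μ), (76,ν), (76,ξ)}
  {77} × {μ, ν, ξ} = {(77,μ), (77,ν), (77,ξ)}
  {76, 77} × {μ, ν} = {(76,μ), (76,ν), (77,μ), (77,ν)}
  {77, 78} × {μ, ν} = {(77,μ), (77,ν), (78,μ), (78,ν)}
  {76, 77} × {μ, ν, ξ} = {(76,μ), (76,ν), (76,ξ), (77,μ), (77,ν), (77,ξ)}
  {76, 77, 78} × {μ, ν} = {(76,μ), (76,ν), (77,μ), (77,ν), (78,μ), (78,ν)}
  {77, 78} × {μ, ν, ξ} = {(77,μ), (77,ν), (77,ξ), (78,μ), (78,ν), (78,ξ)}
  {76, 77, 78} × {μ, ν, ξ} = {(76,μ), (76,ν), (76,ξ), (77,μ), (77,ν), (77,ξ), (78,μ), (78,ν), (78,ξ)}
These 11 distinct sets form the basis B.
Close under arbitrary unions to get τ_{X×Y}; counting gives |τ_{X×Y}| = 18.


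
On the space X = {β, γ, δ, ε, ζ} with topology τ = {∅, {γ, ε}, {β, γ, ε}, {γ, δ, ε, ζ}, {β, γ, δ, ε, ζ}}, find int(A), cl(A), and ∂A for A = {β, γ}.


int(A) = ∅, cl(A) = {β, γ, δ, ε, ζ}, ∂A = {β, γ, δ, ε, ζ}.

Closed sets in (X, τ) are complements of opens:
  closed(X, τ) = {∅, {β}, {δ, ζ}, {β, δ, ζ}, {β, γ, δ, ε, ζ}}.
int(A) = ⋃ {U ∈ τ : U ⊆ A}. Opens contained in A: ∅.
Taking the union of these: int(A) = ∅.
cl(A) = ⋂ {C closed : A ⊆ C}. Closed sets containing A: {β, γ, δ, ε, ζ}.
Intersecting these: cl(A) = {β, γ, δ, ε, ζ}.
∂A = cl(A) ∖ int(A) = {β, γ, δ, ε, ζ} ∖ ∅ = {β, γ, δ, ε, ζ}.


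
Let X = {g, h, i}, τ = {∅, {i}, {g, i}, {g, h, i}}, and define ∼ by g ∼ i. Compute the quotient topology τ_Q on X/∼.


X/∼ = {[g=i], [h]}; |τ_Q| = 3.

Equivalence classes: [g=i], [h].
Quotient map π: X → X/∼ sends g ↦ [g=i], h ↦ [h], i ↦ [g=i].
For each subset V ⊆ X/∼, compute π^{-1}(V) ⊆ X and check whether π^{-1}(V) ∈ τ. V is open in τ_Q iff π^{-1}(V) ∈ τ.
  V = {}: π^{-1}(V) = ∅ ∈ τ ✓.
  V = {[g=i]}: π^{-1}(V) = {g, i} ∈ τ ✓.
  V = {[h]}: π^{-1}(V) = {h} ∉ τ ✗.
  V = {[g=i], [h]}: π^{-1}(V) = {g, h, i} ∈ τ ✓.
Open sets in the quotient: τ_Q = {{}, {[g=i]}, {[g=i], [h]}} (3 elements).


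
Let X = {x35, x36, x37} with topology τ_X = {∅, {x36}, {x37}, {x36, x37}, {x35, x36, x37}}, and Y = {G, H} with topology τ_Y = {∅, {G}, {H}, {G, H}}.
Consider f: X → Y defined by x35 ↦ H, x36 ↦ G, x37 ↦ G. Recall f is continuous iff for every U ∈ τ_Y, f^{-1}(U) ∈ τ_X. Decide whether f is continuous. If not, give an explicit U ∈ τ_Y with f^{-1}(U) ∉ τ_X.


f is NOT continuous.

Compute f^{-1}(U) for each U ∈ τ_Y:
  U = ∅: f^{-1}(U) = ∅ ∈ τ_X ✓.
  U = {G}: f^{-1}(U) = {x36, x37} ∈ τ_X ✓.
  U = {H}: f^{-1}(U) = {x35} ∉ τ_X ✗.
  U = {G, H}: f^{-1}(U) = {x35, x36, x37} ∈ τ_X ✓.
Found U = {H} with f^{-1}(U) = {x35} not in τ_X. Therefore f is NOT continuous.


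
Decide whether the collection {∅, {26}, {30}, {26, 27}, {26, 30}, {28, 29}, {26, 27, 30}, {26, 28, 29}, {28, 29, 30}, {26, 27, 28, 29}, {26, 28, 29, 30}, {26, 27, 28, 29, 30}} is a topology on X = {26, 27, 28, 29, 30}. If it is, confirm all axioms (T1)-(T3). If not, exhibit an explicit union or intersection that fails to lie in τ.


τ IS a topology on X.

Axiom (T1): ∅ ∈ τ? Yes; X ∈ τ? Yes.
Axiom (T2/T3): check pairwise unions and intersections of members of τ.
All pairwise intersections and unions checked — each lies in τ. Therefore τ satisfies (T1), (T2), (T3): it IS a topology on X.


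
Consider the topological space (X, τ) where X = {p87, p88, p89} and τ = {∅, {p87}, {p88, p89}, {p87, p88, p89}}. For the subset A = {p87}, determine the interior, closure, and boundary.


int(A) = {p87}, cl(A) = {p87}, ∂A = ∅.

Closed sets in (X, τ) are complements of opens:
  closed(X, τ) = {∅, {p87}, {p88, p89}, {p87, p88, p89}}.
int(A) = ⋃ {U ∈ τ : U ⊆ A}. Opens contained in A: ∅, {p87}.
Taking the union of these: int(A) = {p87}.
cl(A) = ⋂ {C closed : A ⊆ C}. Closed sets containing A: {p87}, {p87, p88, p89}.
Intersecting these: cl(A) = {p87}.
∂A = cl(A) ∖ int(A) = {p87} ∖ {p87} = ∅.


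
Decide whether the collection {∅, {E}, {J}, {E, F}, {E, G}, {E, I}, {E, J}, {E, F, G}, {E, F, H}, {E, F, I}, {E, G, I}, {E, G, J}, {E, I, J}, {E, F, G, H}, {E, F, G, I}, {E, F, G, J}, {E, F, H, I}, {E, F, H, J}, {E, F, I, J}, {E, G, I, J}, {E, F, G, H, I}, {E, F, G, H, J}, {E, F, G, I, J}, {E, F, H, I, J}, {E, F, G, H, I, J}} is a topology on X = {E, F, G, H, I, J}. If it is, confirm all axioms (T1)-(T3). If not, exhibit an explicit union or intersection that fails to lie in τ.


τ is NOT a topology on X.

Axiom (T1): ∅ ∈ τ? Yes; X ∈ τ? Yes.
Axiom (T2/T3): check pairwise unions and intersections of members of τ.
Counterexample for (T2): {J} ∪ {E, F} = {E, F, J} ∉ τ. Therefore τ is NOT a topology.


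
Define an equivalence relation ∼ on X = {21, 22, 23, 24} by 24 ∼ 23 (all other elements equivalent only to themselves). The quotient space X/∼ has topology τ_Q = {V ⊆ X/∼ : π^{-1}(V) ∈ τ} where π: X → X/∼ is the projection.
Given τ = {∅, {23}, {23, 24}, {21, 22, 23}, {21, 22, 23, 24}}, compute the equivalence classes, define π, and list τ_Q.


X/∼ = {[21], [22], [23=24]}; |τ_Q| = 3.

Equivalence classes: [21], [22], [23=24].
Quotient map π: X → X/∼ sends 21 ↦ [21], 22 ↦ [22], 23 ↦ [23=24], 24 ↦ [23=24].
For each subset V ⊆ X/∼, compute π^{-1}(V) ⊆ X and check whether π^{-1}(V) ∈ τ. V is open in τ_Q iff π^{-1}(V) ∈ τ.
  V = {}: π^{-1}(V) = ∅ ∈ τ ✓.
  V = {[21]}: π^{-1}(V) = {21} ∉ τ ✗.
  V = {[22]}: π^{-1}(V) = {22} ∉ τ ✗.
  V = {[21], [22]}: π^{-1}(V) = {21, 22} ∉ τ ✗.
  V = {[23=24]}: π^{-1}(V) = {23, 24} ∈ τ ✓.
  V = {[21], [23=24]}: π^{-1}(V) = {21, 23, 24} ∉ τ ✗.
  V = {[22], [23=24]}: π^{-1}(V) = {22, 23, 24} ∉ τ ✗.
  V = {[21], [22], [23=24]}: π^{-1}(V) = {21, 22, 23, 24} ∈ τ ✓.
Open sets in the quotient: τ_Q = {{}, {[23=24]}, {[21], [22], [23=24]}} (3 elements).


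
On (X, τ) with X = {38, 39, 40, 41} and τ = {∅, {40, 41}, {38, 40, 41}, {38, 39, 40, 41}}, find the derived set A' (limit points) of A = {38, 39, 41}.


A' = {38, 39, 40}

For each x ∈ X, list the open sets U ∈ τ with x ∈ U, then check whether U ∩ (A ∖ {x}) ≠ ∅ for every such U.
  x = 38: opens ∋ x are {38, 40, 41}, {38, 39, 40, 41}; each meets A ∖ {38}, so x IS a limit point.
  x = 39: opens ∋ x are {38, 39, 40, 41}; each meets A ∖ {39}, so x IS a limit point.
  x = 40: opens ∋ x are {40, 41}, {38, 40, 41}, {38, 39, 40, 41}; each meets A ∖ {40}, so x IS a limit point.
  x = 41: open {40, 41} ∋ x has {40, 41} ∩ (A ∖ {41}) = ∅, so x is NOT a limit point.
Collecting: A' = {38, 39, 40}.


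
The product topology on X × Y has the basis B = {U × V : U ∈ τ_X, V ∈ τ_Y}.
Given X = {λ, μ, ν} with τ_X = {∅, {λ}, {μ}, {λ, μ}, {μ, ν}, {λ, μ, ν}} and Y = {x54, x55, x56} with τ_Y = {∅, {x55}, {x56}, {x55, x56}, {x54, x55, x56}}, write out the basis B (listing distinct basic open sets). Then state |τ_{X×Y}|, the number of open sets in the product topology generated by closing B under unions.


Basis B = {∅ × ∅, {λ} × {x55}, {λ} × {x56}, {μ} × {x55}, {μ} × {x56}, {λ} × {x55, x56}, {λ, μ} × {x55}, {λ, μ} × {x56}, {μ} × {x55, x56}, {μ, ν} × {x55}, {μ, ν} × {x56}, {λ} × {x54, x55, x56}, {λ, μ, ν} × {x55}, {λ, μ, ν} × {x56}, {μ} × {x54, x55, x56}, {λ, μ} × {x55, x56}, {μ, ν} × {x55, x56}, {λ, μ} × {x54, x55, x56}, {λ, μ, ν} × {x55, x56}, {μ, ν} × {x54, x55, x56}, {λ, μ, ν} × {x54, x55, x56}}; |τ_{X×Y}| = 70.

Enumerate products U × V with U ∈ τ_X, V ∈ τ_Y (deduplicated):
  ∅ × ∅ = {} (∅)
  {λ} × {x55} = {(λ,x55)}
  {λ} × {x56} = {(λ,x56)}
  {μ} × {x55} = {(μ,x55)}
  {μ} × {x56} = {(μ,x56)}
  {λ} × {x55, x56} = {(λ,x55), (λ,x56)}
  {λ, μ} × {x55} = {(λ,x55), (μ,x55)}
  {λ, μ} × {x56} = {(λ,x56), (μ,x56)}
  {μ} × {x55, x56} = {(μ,x55), (μ,x56)}
  {μ, ν} × {x55} = {(μ,x55), (ν,x55)}
  {μ, ν} × {x56} = {(μ,x56), (ν,x56)}
  {λ} × {x54, x55, x56} = {(λ,x54), (λ,x55), (λ,x56)}
  {λ, μ, ν} × {x55} = {(λ,x55), (μ,x55), (ν,x55)}
  {λ, μ, ν} × {x56} = {(λ,x56), (μ,x56), (ν,x56)}
  {μ} × {x54, x55, x56} = {(μ,x54), (μ,x55), (μ,x56)}
  {λ, μ} × {x55, x56} = {(λ,x55), (λ,x56), (μ,x55), (μ,x56)}
  {μ, ν} × {x55, x56} = {(μ,x55), (μ,x56), (ν,x55), (ν,x56)}
  {λ, μ} × {x54, x55, x56} = {(λ,x54), (λ,x55), (λ,x56), (μ,x54), (μ,x55), (μ,x56)}
  {λ, μ, ν} × {x55, x56} = {(λ,x55), (λ,x56), (μ,x55), (μ,x56), (ν,x55), (ν,x56)}
  {μ, ν} × {x54, x55, x56} = {(μ,x54), (μ,x55), (μ,x56), (ν,x54), (ν,x55), (ν,x56)}
  {λ, μ, ν} × {x54, x55, x56} = {(λ,x54), (λ,x55), (λ,x56), (μ,x54), (μ,x55), (μ,x56), (ν,x54), (ν,x55), (ν,x56)}
These 21 distinct sets form the basis B.
Close under arbitrary unions to get τ_{X×Y}; counting gives |τ_{X×Y}| = 70.


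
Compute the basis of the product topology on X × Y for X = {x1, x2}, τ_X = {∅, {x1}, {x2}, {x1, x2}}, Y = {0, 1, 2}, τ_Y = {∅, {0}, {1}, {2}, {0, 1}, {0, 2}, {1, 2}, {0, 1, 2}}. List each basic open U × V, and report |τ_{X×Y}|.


Basis B = {∅ × ∅, {x1} × {0}, {x1} × {1}, {x1} × {2}, {x2} × {0}, {x2} × {1}, {x2} × {2}, {x1} × {0, 1}, {x1} × {0, 2}, {x1, x2} × {0}, {x1} × {1, 2}, {x1, x2} × {1}, {x1, x2} × {2}, {x2} × {0, 1}, {x2} × {0, 2}, {x2} × {1, 2}, {x1} × {0, 1, 2}, {x2} × {0, 1, 2}, {x1, x2} × {0, 1}, {x1, x2} × {0, 2}, {x1, x2} × {1, 2}, {x1, x2} × {0, 1, 2}}; |τ_{X×Y}| = 64.

Enumerate products U × V with U ∈ τ_X, V ∈ τ_Y (deduplicated):
  ∅ × ∅ = {} (∅)
  {x1} × {0} = {(x1,0)}
  {x1} × {1} = {(x1,1)}
  {x1} × {2} = {(x1,2)}
  {x2} × {0} = {(x2,0)}
  {x2} × {1} = {(x2,1)}
  {x2} × {2} = {(x2,2)}
  {x1} × {0, 1} = {(x1,0), (x1,1)}
  {x1} × {0, 2} = {(x1,0), (x1,2)}
  {x1, x2} × {0} = {(x1,0), (x2,0)}
  {x1} × {1, 2} = {(x1,1), (x1,2)}
  {x1, x2} × {1} = {(x1,1), (x2,1)}
  {x1, x2} × {2} = {(x1,2), (x2,2)}
  {x2} × {0, 1} = {(x2,0), (x2,1)}
  {x2} × {0, 2} = {(x2,0), (x2,2)}
  {x2} × {1, 2} = {(x2,1), (x2,2)}
  {x1} × {0, 1, 2} = {(x1,0), (x1,1), (x1,2)}
  {x2} × {0, 1, 2} = {(x2,0), (x2,1), (x2,2)}
  {x1, x2} × {0, 1} = {(x1,0), (x1,1), (x2,0), (x2,1)}
  {x1, x2} × {0, 2} = {(x1,0), (x1,2), (x2,0), (x2,2)}
  {x1, x2} × {1, 2} = {(x1,1), (x1,2), (x2,1), (x2,2)}
  {x1, x2} × {0, 1, 2} = {(x1,0), (x1,1), (x1,2), (x2,0), (x2,1), (x2,2)}
These 22 distinct sets form the basis B.
Close under arbitrary unions to get τ_{X×Y}; counting gives |τ_{X×Y}| = 64.


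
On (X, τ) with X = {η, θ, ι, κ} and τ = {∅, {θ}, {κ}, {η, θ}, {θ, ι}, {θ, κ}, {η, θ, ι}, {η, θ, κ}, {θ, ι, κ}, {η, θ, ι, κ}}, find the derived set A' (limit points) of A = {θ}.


A' = {η, ι}

For each x ∈ X, list the open sets U ∈ τ with x ∈ U, then check whether U ∩ (A ∖ {x}) ≠ ∅ for every such U.
  x = η: opens ∋ x are {η, θ}, {η, θ, ι}, {η, θ, κ}, {η, θ, ι, κ}; each meets A ∖ {η}, so x IS a limit point.
  x = θ: open {θ} ∋ x has {θ} ∩ (A ∖ {θ}) = ∅, so x is NOT a limit point.
  x = ι: opens ∋ x are {θ, ι}, {η, θ, ι}, {θ, ι, κ}, {η, θ, ι, κ}; each meets A ∖ {ι}, so x IS a limit point.
  x = κ: open {κ} ∋ x has {κ} ∩ (A ∖ {κ}) = ∅, so x is NOT a limit point.
Collecting: A' = {η, ι}.


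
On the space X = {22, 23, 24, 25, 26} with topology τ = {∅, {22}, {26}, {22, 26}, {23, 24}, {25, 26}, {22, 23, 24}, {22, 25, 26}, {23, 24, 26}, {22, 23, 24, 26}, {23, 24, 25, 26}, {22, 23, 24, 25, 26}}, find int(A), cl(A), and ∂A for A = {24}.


int(A) = ∅, cl(A) = {23, 24}, ∂A = {23, 24}.

Closed sets in (X, τ) are complements of opens:
  closed(X, τ) = {∅, {22}, {25}, {22, 25}, {23, 24}, {25, 26}, {22, 23, 24}, {22, 25, 26}, {23, 24, 25}, {22, 23, 24, 25}, {23, 24, 25, 26}, {22, 23, 24, 25, 26}}.
int(A) = ⋃ {U ∈ τ : U ⊆ A}. Opens contained in A: ∅.
Taking the union of these: int(A) = ∅.
cl(A) = ⋂ {C closed : A ⊆ C}. Closed sets containing A: {23, 24}, {22, 23, 24}, {23, 24, 25}, {22, 23, 24, 25}, {23, 24, 25, 26}, {22, 23, 24, 25, 26}.
Intersecting these: cl(A) = {23, 24}.
∂A = cl(A) ∖ int(A) = {23, 24} ∖ ∅ = {23, 24}.


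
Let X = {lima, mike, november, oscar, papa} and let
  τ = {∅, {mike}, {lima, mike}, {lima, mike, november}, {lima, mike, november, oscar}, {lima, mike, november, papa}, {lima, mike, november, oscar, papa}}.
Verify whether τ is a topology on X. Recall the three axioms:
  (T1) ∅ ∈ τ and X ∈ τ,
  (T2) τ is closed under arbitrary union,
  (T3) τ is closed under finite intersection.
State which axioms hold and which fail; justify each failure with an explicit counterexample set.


τ IS a topology on X.

Axiom (T1): ∅ ∈ τ? Yes; X ∈ τ? Yes.
Axiom (T2/T3): check pairwise unions and intersections of members of τ.
All pairwise intersections and unions checked — each lies in τ. Therefore τ satisfies (T1), (T2), (T3): it IS a topology on X.


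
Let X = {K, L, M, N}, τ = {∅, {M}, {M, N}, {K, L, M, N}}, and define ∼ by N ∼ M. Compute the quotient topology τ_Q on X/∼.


X/∼ = {[K], [L], [M=N]}; |τ_Q| = 3.

Equivalence classes: [K], [L], [M=N].
Quotient map π: X → X/∼ sends K ↦ [K], L ↦ [L], M ↦ [M=N], N ↦ [M=N].
For each subset V ⊆ X/∼, compute π^{-1}(V) ⊆ X and check whether π^{-1}(V) ∈ τ. V is open in τ_Q iff π^{-1}(V) ∈ τ.
  V = {}: π^{-1}(V) = ∅ ∈ τ ✓.
  V = {[K]}: π^{-1}(V) = {K} ∉ τ ✗.
  V = {[L]}: π^{-1}(V) = {L} ∉ τ ✗.
  V = {[K], [L]}: π^{-1}(V) = {K, L} ∉ τ ✗.
  V = {[M=N]}: π^{-1}(V) = {M, N} ∈ τ ✓.
  V = {[K], [M=N]}: π^{-1}(V) = {K, M, N} ∉ τ ✗.
  V = {[L], [M=N]}: π^{-1}(V) = {L, M, N} ∉ τ ✗.
  V = {[K], [L], [M=N]}: π^{-1}(V) = {K, L, M, N} ∈ τ ✓.
Open sets in the quotient: τ_Q = {{}, {[M=N]}, {[K], [L], [M=N]}} (3 elements).


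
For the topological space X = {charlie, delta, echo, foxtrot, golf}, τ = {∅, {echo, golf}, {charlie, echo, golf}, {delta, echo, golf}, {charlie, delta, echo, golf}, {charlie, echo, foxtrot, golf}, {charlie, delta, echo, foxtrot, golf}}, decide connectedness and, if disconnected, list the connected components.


(X, τ) is connected.

Find clopen sets (U ∈ τ with X ∖ U ∈ τ):
  U = ∅, X ∖ U = {charlie, delta, echo, foxtrot, golf} — both open, so U is clopen.
  U = {charlie, delta, echo, foxtrot, golf}, X ∖ U = ∅ — both open, so U is clopen.
Only trivial clopens (∅ and X) exist, so (X, τ) is connected.
Compute connected components by grouping points that agree on all clopens:
  component: {charlie, delta, echo, foxtrot, golf}


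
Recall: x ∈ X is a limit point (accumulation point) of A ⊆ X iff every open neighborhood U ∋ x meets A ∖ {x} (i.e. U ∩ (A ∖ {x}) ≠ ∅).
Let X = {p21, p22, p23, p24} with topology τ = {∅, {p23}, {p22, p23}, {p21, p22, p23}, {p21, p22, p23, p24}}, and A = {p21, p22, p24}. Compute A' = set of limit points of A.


A' = {p21, p24}

For each x ∈ X, list the open sets U ∈ τ with x ∈ U, then check whether U ∩ (A ∖ {x}) ≠ ∅ for every such U.
  x = p21: opens ∋ x are {p21, p22, p23}, {p21, p22, p23, p24}; each meets A ∖ {p21}, so x IS a limit point.
  x = p22: open {p22, p23} ∋ x has {p22, p23} ∩ (A ∖ {p22}) = ∅, so x is NOT a limit point.
  x = p23: open {p23} ∋ x has {p23} ∩ (A ∖ {p23}) = ∅, so x is NOT a limit point.
  x = p24: opens ∋ x are {p21, p22, p23, p24}; each meets A ∖ {p24}, so x IS a limit point.
Collecting: A' = {p21, p24}.


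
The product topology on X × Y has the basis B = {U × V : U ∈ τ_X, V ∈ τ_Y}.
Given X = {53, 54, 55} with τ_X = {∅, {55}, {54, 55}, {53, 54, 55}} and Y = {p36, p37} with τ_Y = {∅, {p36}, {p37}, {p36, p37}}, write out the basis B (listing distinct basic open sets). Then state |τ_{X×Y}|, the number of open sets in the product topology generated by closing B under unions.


Basis B = {∅ × ∅, {55} × {p36}, {55} × {p37}, {54, 55} × {p36}, {54, 55} × {p37}, {55} × {p36, p37}, {53, 54, 55} × {p36}, {53, 54, 55} × {p37}, {54, 55} × {p36, p37}, {53, 54, 55} × {p36, p37}}; |τ_{X×Y}| = 16.

Enumerate products U × V with U ∈ τ_X, V ∈ τ_Y (deduplicated):
  ∅ × ∅ = {} (∅)
  {55} × {p36} = {(55,p36)}
  {55} × {p37} = {(55,p37)}
  {54, 55} × {p36} = {(54,p36), (55,p36)}
  {54, 55} × {p37} = {(54,p37), (55,p37)}
  {55} × {p36, p37} = {(55,p36), (55,p37)}
  {53, 54, 55} × {p36} = {(53,p36), (54,p36), (55,p36)}
  {53, 54, 55} × {p37} = {(53,p37), (54,p37), (55,p37)}
  {54, 55} × {p36, p37} = {(54,p36), (54,p37), (55,p36), (55,p37)}
  {53, 54, 55} × {p36, p37} = {(53,p36), (53,p37), (54,p36), (54,p37), (55,p36), (55,p37)}
These 10 distinct sets form the basis B.
Close under arbitrary unions to get τ_{X×Y}; counting gives |τ_{X×Y}| = 16.


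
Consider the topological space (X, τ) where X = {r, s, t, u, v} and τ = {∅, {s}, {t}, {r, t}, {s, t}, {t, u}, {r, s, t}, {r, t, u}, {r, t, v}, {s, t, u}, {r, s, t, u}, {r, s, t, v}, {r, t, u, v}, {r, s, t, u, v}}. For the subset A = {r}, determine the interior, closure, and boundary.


int(A) = ∅, cl(A) = {r, v}, ∂A = {r, v}.

Closed sets in (X, τ) are complements of opens:
  closed(X, τ) = {∅, {s}, {u}, {v}, {r, v}, {s, u}, {s, v}, {u, v}, {r, s, v}, {r, u, v}, {s, u, v}, {r, s, u, v}, {r, t, u, v}, {r, s, t, u, v}}.
int(A) = ⋃ {U ∈ τ : U ⊆ A}. Opens contained in A: ∅.
Taking the union of these: int(A) = ∅.
cl(A) = ⋂ {C closed : A ⊆ C}. Closed sets containing A: {r, v}, {r, s, v}, {r, u, v}, {r, s, u, v}, {r, t, u, v}, {r, s, t, u, v}.
Intersecting these: cl(A) = {r, v}.
∂A = cl(A) ∖ int(A) = {r, v} ∖ ∅ = {r, v}.


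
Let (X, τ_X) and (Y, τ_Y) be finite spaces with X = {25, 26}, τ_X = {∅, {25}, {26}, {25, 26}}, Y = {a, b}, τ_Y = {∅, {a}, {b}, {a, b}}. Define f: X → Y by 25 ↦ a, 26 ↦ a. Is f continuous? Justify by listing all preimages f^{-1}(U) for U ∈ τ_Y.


f IS continuous.

Compute f^{-1}(U) for each U ∈ τ_Y:
  U = ∅: f^{-1}(U) = ∅ ∈ τ_X ✓.
  U = {a}: f^{-1}(U) = {25, 26} ∈ τ_X ✓.
  U = {b}: f^{-1}(U) = ∅ ∈ τ_X ✓.
  U = {a, b}: f^{-1}(U) = {25, 26} ∈ τ_X ✓.
Every preimage lies in τ_X, so f IS continuous.


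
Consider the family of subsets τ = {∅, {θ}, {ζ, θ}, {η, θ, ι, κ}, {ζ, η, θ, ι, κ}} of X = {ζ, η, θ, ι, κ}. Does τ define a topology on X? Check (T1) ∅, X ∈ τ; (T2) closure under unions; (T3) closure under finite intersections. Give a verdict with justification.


τ IS a topology on X.

Axiom (T1): ∅ ∈ τ? Yes; X ∈ τ? Yes.
Axiom (T2/T3): check pairwise unions and intersections of members of τ.
All pairwise intersections and unions checked — each lies in τ. Therefore τ satisfies (T1), (T2), (T3): it IS a topology on X.


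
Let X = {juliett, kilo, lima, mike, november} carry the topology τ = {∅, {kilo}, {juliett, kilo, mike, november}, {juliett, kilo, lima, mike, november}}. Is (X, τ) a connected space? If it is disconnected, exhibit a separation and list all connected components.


(X, τ) is connected.

Find clopen sets (U ∈ τ with X ∖ U ∈ τ):
  U = ∅, X ∖ U = {juliett, kilo, lima, mike, november} — both open, so U is clopen.
  U = {juliett, kilo, lima, mike, november}, X ∖ U = ∅ — both open, so U is clopen.
Only trivial clopens (∅ and X) exist, so (X, τ) is connected.
Compute connected components by grouping points that agree on all clopens:
  component: {juliett, kilo, lima, mike, november}


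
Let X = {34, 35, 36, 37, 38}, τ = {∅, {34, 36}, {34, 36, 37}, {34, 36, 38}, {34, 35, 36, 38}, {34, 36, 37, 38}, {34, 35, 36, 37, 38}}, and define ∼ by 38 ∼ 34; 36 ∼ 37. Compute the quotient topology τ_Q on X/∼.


X/∼ = {[34=38], [35], [36=37]}; |τ_Q| = 3.

Equivalence classes: [34=38], [35], [36=37].
Quotient map π: X → X/∼ sends 34 ↦ [34=38], 35 ↦ [35], 36 ↦ [36=37], 37 ↦ [36=37], 38 ↦ [34=38].
For each subset V ⊆ X/∼, compute π^{-1}(V) ⊆ X and check whether π^{-1}(V) ∈ τ. V is open in τ_Q iff π^{-1}(V) ∈ τ.
  V = {}: π^{-1}(V) = ∅ ∈ τ ✓.
  V = {[34=38]}: π^{-1}(V) = {34, 38} ∉ τ ✗.
  V = {[35]}: π^{-1}(V) = {35} ∉ τ ✗.
  V = {[34=38], [35]}: π^{-1}(V) = {34, 35, 38} ∉ τ ✗.
  V = {[36=37]}: π^{-1}(V) = {36, 37} ∉ τ ✗.
  V = {[34=38], [36=37]}: π^{-1}(V) = {34, 36, 37, 38} ∈ τ ✓.
  V = {[35], [36=37]}: π^{-1}(V) = {35, 36, 37} ∉ τ ✗.
  V = {[34=38], [35], [36=37]}: π^{-1}(V) = {34, 35, 36, 37, 38} ∈ τ ✓.
Open sets in the quotient: τ_Q = {{}, {[34=38], [36=37]}, {[34=38], [35], [36=37]}} (3 elements).


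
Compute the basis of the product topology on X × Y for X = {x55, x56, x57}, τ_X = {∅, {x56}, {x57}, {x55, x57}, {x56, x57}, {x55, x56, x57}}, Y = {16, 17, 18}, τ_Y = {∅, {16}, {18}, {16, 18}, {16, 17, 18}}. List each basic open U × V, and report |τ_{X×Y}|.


Basis B = {∅ × ∅, {x56} × {16}, {x56} × {18}, {x57} × {16}, {x57} × {18}, {x55, x57} × {16}, {x55, x57} × {18}, {x56} × {16, 18}, {x56, x57} × {16}, {x56, x57} × {18}, {x57} × {16, 18}, {x55, x56, x57} × {16}, {x55, x56, x57} × {18}, {x56} × {16, 17, 18}, {x57} × {16, 17, 18}, {x55, x57} × {16, 18}, {x56, x57} × {16, 18}, {x55, x57} × {16, 17, 18}, {x55, x56, x57} × {16, 18}, {x56, x57} × {16, 17, 18}, {x55, x56, x57} × {16, 17, 18}}; |τ_{X×Y}| = 70.

Enumerate products U × V with U ∈ τ_X, V ∈ τ_Y (deduplicated):
  ∅ × ∅ = {} (∅)
  {x56} × {16} = {(x56,16)}
  {x56} × {18} = {(x56,18)}
  {x57} × {16} = {(x57,16)}
  {x57} × {18} = {(x57,18)}
  {x55, x57} × {16} = {(x55,16), (x57,16)}
  {x55, x57} × {18} = {(x55,18), (x57,18)}
  {x56} × {16, 18} = {(x56,16), (x56,18)}
  {x56, x57} × {16} = {(x56,16), (x57,16)}
  {x56, x57} × {18} = {(x56,18), (x57,18)}
  {x57} × {16, 18} = {(x57,16), (x57,18)}
  {x55, x56, x57} × {16} = {(x55,16), (x56,16), (x57,16)}
  {x55, x56, x57} × {18} = {(x55,18), (x56,18), (x57,18)}
  {x56} × {16, 17, 18} = {(x56,16), (x56,17), (x56,18)}
  {x57} × {16, 17, 18} = {(x57,16), (x57,17), (x57,18)}
  {x55, x57} × {16, 18} = {(x55,16), (x55,18), (x57,16), (x57,18)}
  {x56, x57} × {16, 18} = {(x56,16), (x56,18), (x57,16), (x57,18)}
  {x55, x57} × {16, 17, 18} = {(x55,16), (x55,17), (x55,18), (x57,16), (x57,17), (x57,18)}
  {x55, x56, x57} × {16, 18} = {(x55,16), (x55,18), (x56,16), (x56,18), (x57,16), (x57,18)}
  {x56, x57} × {16, 17, 18} = {(x56,16), (x56,17), (x56,18), (x57,16), (x57,17), (x57,18)}
  {x55, x56, x57} × {16, 17, 18} = {(x55,16), (x55,17), (x55,18), (x56,16), (x56,17), (x56,18), (x57,16), (x57,17), (x57,18)}
These 21 distinct sets form the basis B.
Close under arbitrary unions to get τ_{X×Y}; counting gives |τ_{X×Y}| = 70.


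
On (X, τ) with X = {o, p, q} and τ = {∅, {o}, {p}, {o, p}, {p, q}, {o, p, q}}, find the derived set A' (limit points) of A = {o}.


A' = ∅

For each x ∈ X, list the open sets U ∈ τ with x ∈ U, then check whether U ∩ (A ∖ {x}) ≠ ∅ for every such U.
  x = o: open {o} ∋ x has {o} ∩ (A ∖ {o}) = ∅, so x is NOT a limit point.
  x = p: open {p} ∋ x has {p} ∩ (A ∖ {p}) = ∅, so x is NOT a limit point.
  x = q: open {p, q} ∋ x has {p, q} ∩ (A ∖ {q}) = ∅, so x is NOT a limit point.
Collecting: A' = ∅.


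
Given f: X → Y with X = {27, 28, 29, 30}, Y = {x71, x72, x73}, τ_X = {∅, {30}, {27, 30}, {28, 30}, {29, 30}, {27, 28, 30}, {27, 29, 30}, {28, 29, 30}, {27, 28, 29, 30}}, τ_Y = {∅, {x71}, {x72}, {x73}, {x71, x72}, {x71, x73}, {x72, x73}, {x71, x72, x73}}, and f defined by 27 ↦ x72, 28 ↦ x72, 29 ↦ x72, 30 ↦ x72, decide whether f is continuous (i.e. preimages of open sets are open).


f IS continuous.

Compute f^{-1}(U) for each U ∈ τ_Y:
  U = ∅: f^{-1}(U) = ∅ ∈ τ_X ✓.
  U = {x71}: f^{-1}(U) = ∅ ∈ τ_X ✓.
  U = {x72}: f^{-1}(U) = {27, 28, 29, 30} ∈ τ_X ✓.
  U = {x73}: f^{-1}(U) = ∅ ∈ τ_X ✓.
  U = {x71, x72}: f^{-1}(U) = {27, 28, 29, 30} ∈ τ_X ✓.
  U = {x71, x73}: f^{-1}(U) = ∅ ∈ τ_X ✓.
  U = {x72, x73}: f^{-1}(U) = {27, 28, 29, 30} ∈ τ_X ✓.
  U = {x71, x72, x73}: f^{-1}(U) = {27, 28, 29, 30} ∈ τ_X ✓.
Every preimage lies in τ_X, so f IS continuous.


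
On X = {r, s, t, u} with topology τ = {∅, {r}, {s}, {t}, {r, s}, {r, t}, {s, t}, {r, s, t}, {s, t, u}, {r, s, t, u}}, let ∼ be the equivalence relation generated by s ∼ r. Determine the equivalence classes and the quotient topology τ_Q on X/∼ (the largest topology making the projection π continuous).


X/∼ = {[r=s], [t], [u]}; |τ_Q| = 5.

Equivalence classes: [r=s], [t], [u].
Quotient map π: X → X/∼ sends r ↦ [r=s], s ↦ [r=s], t ↦ [t], u ↦ [u].
For each subset V ⊆ X/∼, compute π^{-1}(V) ⊆ X and check whether π^{-1}(V) ∈ τ. V is open in τ_Q iff π^{-1}(V) ∈ τ.
  V = {}: π^{-1}(V) = ∅ ∈ τ ✓.
  V = {[r=s]}: π^{-1}(V) = {r, s} ∈ τ ✓.
  V = {[t]}: π^{-1}(V) = {t} ∈ τ ✓.
  V = {[r=s], [t]}: π^{-1}(V) = {r, s, t} ∈ τ ✓.
  V = {[u]}: π^{-1}(V) = {u} ∉ τ ✗.
  V = {[r=s], [u]}: π^{-1}(V) = {r, s, u} ∉ τ ✗.
  V = {[t], [u]}: π^{-1}(V) = {t, u} ∉ τ ✗.
  V = {[r=s], [t], [u]}: π^{-1}(V) = {r, s, t, u} ∈ τ ✓.
Open sets in the quotient: τ_Q = {{}, {[r=s]}, {[t]}, {[r=s], [t]}, {[r=s], [t], [u]}} (5 elements).


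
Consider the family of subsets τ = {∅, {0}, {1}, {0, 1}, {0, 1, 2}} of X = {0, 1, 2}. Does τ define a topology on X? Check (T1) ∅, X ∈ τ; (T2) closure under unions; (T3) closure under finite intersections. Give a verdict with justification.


τ IS a topology on X.

Axiom (T1): ∅ ∈ τ? Yes; X ∈ τ? Yes.
Axiom (T2/T3): check pairwise unions and intersections of members of τ.
All pairwise intersections and unions checked — each lies in τ. Therefore τ satisfies (T1), (T2), (T3): it IS a topology on X.


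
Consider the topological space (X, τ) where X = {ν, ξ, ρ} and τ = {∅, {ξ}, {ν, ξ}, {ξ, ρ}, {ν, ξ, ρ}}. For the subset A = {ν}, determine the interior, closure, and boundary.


int(A) = ∅, cl(A) = {ν}, ∂A = {ν}.

Closed sets in (X, τ) are complements of opens:
  closed(X, τ) = {∅, {ν}, {ρ}, {ν, ρ}, {ν, ξ, ρ}}.
int(A) = ⋃ {U ∈ τ : U ⊆ A}. Opens contained in A: ∅.
Taking the union of these: int(A) = ∅.
cl(A) = ⋂ {C closed : A ⊆ C}. Closed sets containing A: {ν}, {ν, ρ}, {ν, ξ, ρ}.
Intersecting these: cl(A) = {ν}.
∂A = cl(A) ∖ int(A) = {ν} ∖ ∅ = {ν}.


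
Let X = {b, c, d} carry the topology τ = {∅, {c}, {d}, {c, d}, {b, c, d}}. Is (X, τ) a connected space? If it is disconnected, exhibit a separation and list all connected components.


(X, τ) is connected.

Find clopen sets (U ∈ τ with X ∖ U ∈ τ):
  U = ∅, X ∖ U = {b, c, d} — both open, so U is clopen.
  U = {b, c, d}, X ∖ U = ∅ — both open, so U is clopen.
Only trivial clopens (∅ and X) exist, so (X, τ) is connected.
Compute connected components by grouping points that agree on all clopens:
  component: {b, c, d}


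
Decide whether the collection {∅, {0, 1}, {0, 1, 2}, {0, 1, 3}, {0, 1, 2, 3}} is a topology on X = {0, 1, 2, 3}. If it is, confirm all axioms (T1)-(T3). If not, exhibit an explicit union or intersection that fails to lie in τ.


τ IS a topology on X.

Axiom (T1): ∅ ∈ τ? Yes; X ∈ τ? Yes.
Axiom (T2/T3): check pairwise unions and intersections of members of τ.
All pairwise intersections and unions checked — each lies in τ. Therefore τ satisfies (T1), (T2), (T3): it IS a topology on X.


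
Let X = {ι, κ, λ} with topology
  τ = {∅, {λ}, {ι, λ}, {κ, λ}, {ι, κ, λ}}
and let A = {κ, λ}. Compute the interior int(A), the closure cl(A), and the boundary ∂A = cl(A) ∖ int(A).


int(A) = {κ, λ}, cl(A) = {ι, κ, λ}, ∂A = {ι}.

Closed sets in (X, τ) are complements of opens:
  closed(X, τ) = {∅, {ι}, {κ}, {ι, κ}, {ι, κ, λ}}.
int(A) = ⋃ {U ∈ τ : U ⊆ A}. Opens contained in A: ∅, {λ}, {κ, λ}.
Taking the union of these: int(A) = {κ, λ}.
cl(A) = ⋂ {C closed : A ⊆ C}. Closed sets containing A: {ι, κ, λ}.
Intersecting these: cl(A) = {ι, κ, λ}.
∂A = cl(A) ∖ int(A) = {ι, κ, λ} ∖ {κ, λ} = {ι}.


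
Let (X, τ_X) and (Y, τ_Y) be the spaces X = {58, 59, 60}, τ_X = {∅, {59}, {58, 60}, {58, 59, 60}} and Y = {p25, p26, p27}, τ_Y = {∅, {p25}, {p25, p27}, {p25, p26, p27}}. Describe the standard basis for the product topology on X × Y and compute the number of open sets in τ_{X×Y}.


Basis B = {∅ × ∅, {59} × {p25}, {58, 60} × {p25}, {59} × {p25, p27}, {58, 59, 60} × {p25}, {59} × {p25, p26, p27}, {58, 60} × {p25, p27}, {58, 60} × {p25, p26, p27}, {58, 59, 60} × {p25, p27}, {58, 59, 60} × {p25, p26, p27}}; |τ_{X×Y}| = 16.

Enumerate products U × V with U ∈ τ_X, V ∈ τ_Y (deduplicated):
  ∅ × ∅ = {} (∅)
  {59} × {p25} = {(59,p25)}
  {58, 60} × {p25} = {(58,p25), (60,p25)}
  {59} × {p25, p27} = {(59,p25), (59,p27)}
  {58, 59, 60} × {p25} = {(58,p25), (59,p25), (60,p25)}
  {59} × {p25, p26, p27} = {(59,p25), (59,p26), (59,p27)}
  {58, 60} × {p25, p27} = {(58,p25), (58,p27), (60,p25), (60,p27)}
  {58, 60} × {p25, p26, p27} = {(58,p25), (58,p26), (58,p27), (60,p25), (60,p26), (60,p27)}
  {58, 59, 60} × {p25, p27} = {(58,p25), (58,p27), (59,p25), (59,p27), (60,p25), (60,p27)}
  {58, 59, 60} × {p25, p26, p27} = {(58,p25), (58,p26), (58,p27), (59,p25), (59,p26), (59,p27), (60,p25), (60,p26), (60,p27)}
These 10 distinct sets form the basis B.
Close under arbitrary unions to get τ_{X×Y}; counting gives |τ_{X×Y}| = 16.


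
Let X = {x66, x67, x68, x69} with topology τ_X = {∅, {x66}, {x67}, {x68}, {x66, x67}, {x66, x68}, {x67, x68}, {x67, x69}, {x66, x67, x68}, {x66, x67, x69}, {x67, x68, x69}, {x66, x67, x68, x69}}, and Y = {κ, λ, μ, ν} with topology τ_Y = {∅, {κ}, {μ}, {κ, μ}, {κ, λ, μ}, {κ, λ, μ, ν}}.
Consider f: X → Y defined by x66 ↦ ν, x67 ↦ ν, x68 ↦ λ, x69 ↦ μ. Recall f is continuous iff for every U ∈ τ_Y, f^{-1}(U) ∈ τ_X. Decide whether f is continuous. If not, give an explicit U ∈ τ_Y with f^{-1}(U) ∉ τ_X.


f is NOT continuous.

Compute f^{-1}(U) for each U ∈ τ_Y:
  U = ∅: f^{-1}(U) = ∅ ∈ τ_X ✓.
  U = {κ}: f^{-1}(U) = ∅ ∈ τ_X ✓.
  U = {μ}: f^{-1}(U) = {x69} ∉ τ_X ✗.
  U = {κ, μ}: f^{-1}(U) = {x69} ∉ τ_X ✗.
  U = {κ, λ, μ}: f^{-1}(U) = {x68, x69} ∉ τ_X ✗.
  U = {κ, λ, μ, ν}: f^{-1}(U) = {x66, x67, x68, x69} ∈ τ_X ✓.
Found U = {μ} with f^{-1}(U) = {x69} not in τ_X. Therefore f is NOT continuous.


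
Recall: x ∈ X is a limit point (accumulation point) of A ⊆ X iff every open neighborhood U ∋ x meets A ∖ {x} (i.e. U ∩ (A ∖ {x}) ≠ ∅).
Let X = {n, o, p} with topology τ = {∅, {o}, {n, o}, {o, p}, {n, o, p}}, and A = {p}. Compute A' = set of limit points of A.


A' = ∅

For each x ∈ X, list the open sets U ∈ τ with x ∈ U, then check whether U ∩ (A ∖ {x}) ≠ ∅ for every such U.
  x = n: open {n, o} ∋ x has {n, o} ∩ (A ∖ {n}) = ∅, so x is NOT a limit point.
  x = o: open {o} ∋ x has {o} ∩ (A ∖ {o}) = ∅, so x is NOT a limit point.
  x = p: open {o, p} ∋ x has {o, p} ∩ (A ∖ {p}) = ∅, so x is NOT a limit point.
Collecting: A' = ∅.


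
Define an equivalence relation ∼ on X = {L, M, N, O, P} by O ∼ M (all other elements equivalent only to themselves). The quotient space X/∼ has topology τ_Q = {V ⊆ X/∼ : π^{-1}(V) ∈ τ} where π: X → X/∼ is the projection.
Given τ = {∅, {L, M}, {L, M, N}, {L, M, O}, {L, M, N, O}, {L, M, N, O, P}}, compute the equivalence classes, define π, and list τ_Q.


X/∼ = {[L], [M=O], [N], [P]}; |τ_Q| = 4.

Equivalence classes: [L], [M=O], [N], [P].
Quotient map π: X → X/∼ sends L ↦ [L], M ↦ [M=O], N ↦ [N], O ↦ [M=O], P ↦ [P].
For each subset V ⊆ X/∼, compute π^{-1}(V) ⊆ X and check whether π^{-1}(V) ∈ τ. V is open in τ_Q iff π^{-1}(V) ∈ τ.
  V = {}: π^{-1}(V) = ∅ ∈ τ ✓.
  V = {[L]}: π^{-1}(V) = {L} ∉ τ ✗.
  V = {[M=O]}: π^{-1}(V) = {M, O} ∉ τ ✗.
  V = {[L], [M=O]}: π^{-1}(V) = {L, M, O} ∈ τ ✓.
  V = {[N]}: π^{-1}(V) = {N} ∉ τ ✗.
  V = {[L], [N]}: π^{-1}(V) = {L, N} ∉ τ ✗.
  V = {[M=O], [N]}: π^{-1}(V) = {M, N, O} ∉ τ ✗.
  V = {[L], [M=O], [N]}: π^{-1}(V) = {L, M, N, O} ∈ τ ✓.
  V = {[P]}: π^{-1}(V) = {P} ∉ τ ✗.
  V = {[L], [P]}: π^{-1}(V) = {L, P} ∉ τ ✗.
  V = {[M=O], [P]}: π^{-1}(V) = {M, O, P} ∉ τ ✗.
  V = {[L], [M=O], [P]}: π^{-1}(V) = {L, M, O, P} ∉ τ ✗.
  V = {[N], [P]}: π^{-1}(V) = {N, P} ∉ τ ✗.
  V = {[L], [N], [P]}: π^{-1}(V) = {L, N, P} ∉ τ ✗.
  V = {[M=O], [N], [P]}: π^{-1}(V) = {M, N, O, P} ∉ τ ✗.
  V = {[L], [M=O], [N], [P]}: π^{-1}(V) = {L, M, N, O, P} ∈ τ ✓.
Open sets in the quotient: τ_Q = {{}, {[L], [M=O]}, {[L], [M=O], [N]}, {[L], [M=O], [N], [P]}} (4 elements).


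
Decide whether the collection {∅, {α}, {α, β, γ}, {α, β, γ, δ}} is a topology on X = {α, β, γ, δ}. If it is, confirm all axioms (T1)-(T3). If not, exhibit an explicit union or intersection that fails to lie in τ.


τ IS a topology on X.

Axiom (T1): ∅ ∈ τ? Yes; X ∈ τ? Yes.
Axiom (T2/T3): check pairwise unions and intersections of members of τ.
All pairwise intersections and unions checked — each lies in τ. Therefore τ satisfies (T1), (T2), (T3): it IS a topology on X.


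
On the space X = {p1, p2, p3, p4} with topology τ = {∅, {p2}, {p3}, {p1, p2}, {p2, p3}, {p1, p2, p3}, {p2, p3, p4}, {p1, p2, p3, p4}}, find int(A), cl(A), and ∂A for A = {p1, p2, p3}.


int(A) = {p1, p2, p3}, cl(A) = {p1, p2, p3, p4}, ∂A = {p4}.

Closed sets in (X, τ) are complements of opens:
  closed(X, τ) = {∅, {p1}, {p4}, {p1, p4}, {p3, p4}, {p1, p2, p4}, {p1, p3, p4}, {p1, p2, p3, p4}}.
int(A) = ⋃ {U ∈ τ : U ⊆ A}. Opens contained in A: ∅, {p2}, {p3}, {p1, p2}, {p2, p3}, {p1, p2, p3}.
Taking the union of these: int(A) = {p1, p2, p3}.
cl(A) = ⋂ {C closed : A ⊆ C}. Closed sets containing A: {p1, p2, p3, p4}.
Intersecting these: cl(A) = {p1, p2, p3, p4}.
∂A = cl(A) ∖ int(A) = {p1, p2, p3, p4} ∖ {p1, p2, p3} = {p4}.
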